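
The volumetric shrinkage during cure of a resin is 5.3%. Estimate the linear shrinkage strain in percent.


Linear shrinkage ≈ vol_shrink/3 = 5.3/3 = 1.767%

1.767%


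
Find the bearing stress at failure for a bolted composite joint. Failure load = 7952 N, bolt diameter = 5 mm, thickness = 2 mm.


sigma_br = F/(d*h) = 7952/(5*2) = 795.2 MPa

795.2 MPa


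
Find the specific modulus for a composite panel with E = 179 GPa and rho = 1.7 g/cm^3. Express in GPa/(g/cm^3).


Specific stiffness = E/rho = 179/1.7 = 105.3 GPa/(g/cm^3)

105.3 GPa/(g/cm^3)


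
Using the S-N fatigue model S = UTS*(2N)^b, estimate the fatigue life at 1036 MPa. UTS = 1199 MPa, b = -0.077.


N = 0.5 * (S/UTS)^(1/b) = 0.5 * (1036/1199)^(1/-0.077) = 3.3352 cycles

3.3352 cycles


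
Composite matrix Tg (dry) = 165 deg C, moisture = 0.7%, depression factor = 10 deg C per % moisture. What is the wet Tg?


Tg_wet = Tg_dry - k*moisture = 165 - 10*0.7 = 158.0 deg C

158.0 deg C


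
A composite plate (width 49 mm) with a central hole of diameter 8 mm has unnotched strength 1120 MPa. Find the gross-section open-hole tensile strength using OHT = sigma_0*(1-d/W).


OHT = sigma_0*(1-d/W) = 1120*(1-8/49) = 937.1 MPa

937.1 MPa


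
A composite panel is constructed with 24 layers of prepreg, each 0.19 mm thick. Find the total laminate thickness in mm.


h = n * t_ply = 24 * 0.19 = 4.56 mm

4.56 mm


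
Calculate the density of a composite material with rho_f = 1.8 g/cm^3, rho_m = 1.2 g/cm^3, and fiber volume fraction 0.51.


rho_c = rho_f*Vf + rho_m*(1-Vf) = 1.8*0.51 + 1.2*0.49 = 1.506 g/cm^3

1.506 g/cm^3


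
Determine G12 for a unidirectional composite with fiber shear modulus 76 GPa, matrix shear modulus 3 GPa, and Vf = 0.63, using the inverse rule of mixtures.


1/G12 = Vf/Gf + (1-Vf)/Gm = 0.63/76 + 0.37/3
G12 = 7.6 GPa

7.6 GPa


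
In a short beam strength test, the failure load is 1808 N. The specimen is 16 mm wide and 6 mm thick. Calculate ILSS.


ILSS = 3F/(4bh) = 3*1808/(4*16*6) = 14.13 MPa

14.13 MPa


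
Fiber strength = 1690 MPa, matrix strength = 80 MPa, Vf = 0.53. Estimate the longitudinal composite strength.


sigma_1 = sigma_f*Vf + sigma_m*(1-Vf) = 1690*0.53 + 80*0.47 = 933.3 MPa

933.3 MPa


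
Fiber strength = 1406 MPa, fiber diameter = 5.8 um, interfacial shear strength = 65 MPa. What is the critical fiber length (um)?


Lc = sigma_f * d / (2 * tau_i) = 1406 * 5.8 / (2 * 65) = 62.7 um

62.7 um


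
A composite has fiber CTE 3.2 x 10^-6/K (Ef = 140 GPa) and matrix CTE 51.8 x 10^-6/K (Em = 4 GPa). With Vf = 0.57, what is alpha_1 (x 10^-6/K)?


E1 = Ef*Vf + Em*(1-Vf) = 81.52
alpha_1 = (alpha_f*Ef*Vf + alpha_m*Em*(1-Vf))/E1 = 4.23 x 10^-6/K

4.23 x 10^-6/K


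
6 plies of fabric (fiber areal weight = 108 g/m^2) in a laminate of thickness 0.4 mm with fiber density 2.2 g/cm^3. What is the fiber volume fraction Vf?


Vf = n * FAW / (rho_f * h * 1000) = 6 * 108 / (2.2 * 0.4 * 1000) = 0.7364

0.7364


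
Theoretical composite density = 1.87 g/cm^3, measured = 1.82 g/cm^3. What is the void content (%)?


Void% = (rho_theo - rho_actual)/rho_theo * 100 = (1.87 - 1.82)/1.87 * 100 = 2.67%

2.67%


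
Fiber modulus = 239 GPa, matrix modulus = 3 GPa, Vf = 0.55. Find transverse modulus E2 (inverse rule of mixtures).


1/E2 = Vf/Ef + (1-Vf)/Em = 0.55/239 + 0.45/3
E2 = 6.57 GPa

6.57 GPa


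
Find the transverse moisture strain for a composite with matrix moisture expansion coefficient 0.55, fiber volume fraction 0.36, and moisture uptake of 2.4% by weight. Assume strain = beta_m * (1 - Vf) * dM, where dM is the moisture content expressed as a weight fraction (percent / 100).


dM = 2.4/100 = 0.024
strain = beta_m * (1-Vf) * dM = 0.55 * 0.64 * 0.024 = 0.008448

0.008448


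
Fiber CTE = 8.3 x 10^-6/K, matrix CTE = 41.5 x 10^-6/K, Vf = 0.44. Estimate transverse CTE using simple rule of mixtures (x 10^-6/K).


alpha_2 = alpha_f*Vf + alpha_m*(1-Vf) = 8.3*0.44 + 41.5*0.56 = 26.9 x 10^-6/K

26.9 x 10^-6/K


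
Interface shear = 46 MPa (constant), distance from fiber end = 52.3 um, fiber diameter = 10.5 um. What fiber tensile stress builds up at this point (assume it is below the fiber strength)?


Force balance: sigma_f * (pi*d^2/4) = tau * (pi*d) * x  ->  sigma_f = 4 * tau * x / d
sigma_f = 4 * 46 * 52.3 / 10.5 = 916.5 MPa

916.5 MPa


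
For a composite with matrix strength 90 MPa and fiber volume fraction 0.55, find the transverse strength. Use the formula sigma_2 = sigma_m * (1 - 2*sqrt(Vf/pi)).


factor = 1 - 2*sqrt(0.55/pi) = 0.1632
sigma_2 = 90 * 0.1632 = 14.69 MPa

14.69 MPa


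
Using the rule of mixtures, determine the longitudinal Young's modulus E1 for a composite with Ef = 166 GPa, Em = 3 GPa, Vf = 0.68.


E1 = Ef*Vf + Em*(1-Vf) = 166*0.68 + 3*0.32 = 113.84 GPa

113.84 GPa


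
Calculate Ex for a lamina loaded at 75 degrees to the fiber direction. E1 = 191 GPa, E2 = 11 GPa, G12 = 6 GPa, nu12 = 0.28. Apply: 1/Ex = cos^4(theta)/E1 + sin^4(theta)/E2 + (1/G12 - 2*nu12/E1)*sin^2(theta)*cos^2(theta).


cos^4(75) = 0.004487, sin^4(75) = 0.870513, sin^2(75)*cos^2(75) = 0.0625
1/G12 - 2*nu12/E1 = 1/6 - 2*0.28/191 = 0.163735 GPa^-1
1/Ex = 0.004487/191 + 0.870513/11 + 0.163735*0.0625 = 0.0893944 GPa^-1
Ex = 11.19 GPa

11.19 GPa


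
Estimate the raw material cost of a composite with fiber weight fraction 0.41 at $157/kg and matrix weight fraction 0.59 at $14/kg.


Cost = cost_f*Wf + cost_m*Wm = 157*0.41 + 14*0.59 = $72.63/kg

$72.63/kg


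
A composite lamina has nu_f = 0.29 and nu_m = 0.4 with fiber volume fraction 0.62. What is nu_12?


nu_12 = nu_f*Vf + nu_m*(1-Vf) = 0.29*0.62 + 0.4*0.38 = 0.3318

0.3318


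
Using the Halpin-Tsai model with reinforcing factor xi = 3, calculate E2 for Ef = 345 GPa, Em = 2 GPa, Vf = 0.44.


eta = (Ef/Em - 1)/(Ef/Em + xi) = (172.5 - 1)/(172.5 + 3) = 0.9772
E2 = Em*(1+xi*eta*Vf)/(1-eta*Vf) = 8.03 GPa

8.03 GPa


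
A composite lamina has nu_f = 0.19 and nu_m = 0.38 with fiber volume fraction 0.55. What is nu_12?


nu_12 = nu_f*Vf + nu_m*(1-Vf) = 0.19*0.55 + 0.38*0.45 = 0.2755

0.2755


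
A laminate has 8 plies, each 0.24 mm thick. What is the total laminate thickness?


h = n * t_ply = 8 * 0.24 = 1.92 mm

1.92 mm


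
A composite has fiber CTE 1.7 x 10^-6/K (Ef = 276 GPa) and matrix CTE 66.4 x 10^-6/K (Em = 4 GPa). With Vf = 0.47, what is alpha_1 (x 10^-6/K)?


E1 = Ef*Vf + Em*(1-Vf) = 131.84
alpha_1 = (alpha_f*Ef*Vf + alpha_m*Em*(1-Vf))/E1 = 2.74 x 10^-6/K

2.74 x 10^-6/K


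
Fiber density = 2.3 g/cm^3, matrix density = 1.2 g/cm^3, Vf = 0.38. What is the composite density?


rho_c = rho_f*Vf + rho_m*(1-Vf) = 2.3*0.38 + 1.2*0.62 = 1.618 g/cm^3

1.618 g/cm^3


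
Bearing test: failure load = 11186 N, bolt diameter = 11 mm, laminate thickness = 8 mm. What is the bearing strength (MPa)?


sigma_br = F/(d*h) = 11186/(11*8) = 127.1 MPa

127.1 MPa


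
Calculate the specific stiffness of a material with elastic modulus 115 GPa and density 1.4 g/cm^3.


Specific stiffness = E/rho = 115/1.4 = 82.1 GPa/(g/cm^3)

82.1 GPa/(g/cm^3)


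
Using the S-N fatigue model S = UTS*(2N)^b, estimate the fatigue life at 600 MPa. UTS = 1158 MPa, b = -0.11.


N = 0.5 * (S/UTS)^(1/b) = 0.5 * (600/1158)^(1/-0.11) = 197.2175 cycles

197.2175 cycles


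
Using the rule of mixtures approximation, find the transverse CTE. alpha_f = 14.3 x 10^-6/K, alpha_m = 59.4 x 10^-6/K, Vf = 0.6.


alpha_2 = alpha_f*Vf + alpha_m*(1-Vf) = 14.3*0.6 + 59.4*0.4 = 32.3 x 10^-6/K

32.3 x 10^-6/K


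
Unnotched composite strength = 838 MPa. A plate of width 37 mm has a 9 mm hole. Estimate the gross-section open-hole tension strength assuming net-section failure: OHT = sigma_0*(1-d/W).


OHT = sigma_0*(1-d/W) = 838*(1-9/37) = 634.2 MPa

634.2 MPa


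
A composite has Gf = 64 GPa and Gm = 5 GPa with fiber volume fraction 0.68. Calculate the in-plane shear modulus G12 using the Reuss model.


1/G12 = Vf/Gf + (1-Vf)/Gm = 0.68/64 + 0.32/5
G12 = 13.4 GPa

13.4 GPa


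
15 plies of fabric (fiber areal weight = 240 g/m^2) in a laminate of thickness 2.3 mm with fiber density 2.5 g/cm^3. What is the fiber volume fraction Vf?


Vf = n * FAW / (rho_f * h * 1000) = 15 * 240 / (2.5 * 2.3 * 1000) = 0.6261

0.6261


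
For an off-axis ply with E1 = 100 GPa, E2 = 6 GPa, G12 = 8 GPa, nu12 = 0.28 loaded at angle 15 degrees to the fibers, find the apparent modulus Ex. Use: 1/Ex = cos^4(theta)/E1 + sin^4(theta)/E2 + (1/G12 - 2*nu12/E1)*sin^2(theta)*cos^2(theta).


cos^4(15) = 0.870513, sin^4(15) = 0.004487, sin^2(15)*cos^2(15) = 0.0625
1/G12 - 2*nu12/E1 = 1/8 - 2*0.28/100 = 0.1194 GPa^-1
1/Ex = 0.870513/100 + 0.004487/6 + 0.1194*0.0625 = 0.0169155 GPa^-1
Ex = 59.12 GPa

59.12 GPa


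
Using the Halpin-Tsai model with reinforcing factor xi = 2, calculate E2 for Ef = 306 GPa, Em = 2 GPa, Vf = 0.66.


eta = (Ef/Em - 1)/(Ef/Em + xi) = (153.0 - 1)/(153.0 + 2) = 0.9806
E2 = Em*(1+xi*eta*Vf)/(1-eta*Vf) = 13.01 GPa

13.01 GPa


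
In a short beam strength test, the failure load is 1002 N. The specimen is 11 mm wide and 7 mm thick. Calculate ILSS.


ILSS = 3F/(4bh) = 3*1002/(4*11*7) = 9.76 MPa

9.76 MPa


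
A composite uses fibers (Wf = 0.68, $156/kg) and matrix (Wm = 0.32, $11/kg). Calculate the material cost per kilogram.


Cost = cost_f*Wf + cost_m*Wm = 156*0.68 + 11*0.32 = $109.6/kg

$109.6/kg


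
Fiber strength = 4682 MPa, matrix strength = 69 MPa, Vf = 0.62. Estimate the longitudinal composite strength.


sigma_1 = sigma_f*Vf + sigma_m*(1-Vf) = 4682*0.62 + 69*0.38 = 2929.1 MPa

2929.1 MPa


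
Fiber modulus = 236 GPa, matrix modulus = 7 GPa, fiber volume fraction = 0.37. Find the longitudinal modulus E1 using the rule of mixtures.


E1 = Ef*Vf + Em*(1-Vf) = 236*0.37 + 7*0.63 = 91.73 GPa

91.73 GPa


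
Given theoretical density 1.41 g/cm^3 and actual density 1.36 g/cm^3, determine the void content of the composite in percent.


Void% = (rho_theo - rho_actual)/rho_theo * 100 = (1.41 - 1.36)/1.41 * 100 = 3.55%

3.55%


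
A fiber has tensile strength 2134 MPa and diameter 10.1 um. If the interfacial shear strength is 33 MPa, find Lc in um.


Lc = sigma_f * d / (2 * tau_i) = 2134 * 10.1 / (2 * 33) = 326.6 um

326.6 um


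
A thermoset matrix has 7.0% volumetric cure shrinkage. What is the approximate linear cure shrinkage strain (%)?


Linear shrinkage ≈ vol_shrink/3 = 7.0/3 = 2.333%

2.333%


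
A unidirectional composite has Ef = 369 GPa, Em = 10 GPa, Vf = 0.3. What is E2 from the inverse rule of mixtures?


1/E2 = Vf/Ef + (1-Vf)/Em = 0.3/369 + 0.7/10
E2 = 14.12 GPa

14.12 GPa


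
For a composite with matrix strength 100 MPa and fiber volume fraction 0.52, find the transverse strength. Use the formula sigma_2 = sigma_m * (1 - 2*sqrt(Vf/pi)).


factor = 1 - 2*sqrt(0.52/pi) = 0.1863
sigma_2 = 100 * 0.1863 = 18.63 MPa

18.63 MPa


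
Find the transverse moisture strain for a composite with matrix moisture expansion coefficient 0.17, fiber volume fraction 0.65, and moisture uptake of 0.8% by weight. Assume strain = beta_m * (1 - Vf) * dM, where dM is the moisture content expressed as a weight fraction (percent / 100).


dM = 0.8/100 = 0.008
strain = beta_m * (1-Vf) * dM = 0.17 * 0.35 * 0.008 = 0.000476

0.000476


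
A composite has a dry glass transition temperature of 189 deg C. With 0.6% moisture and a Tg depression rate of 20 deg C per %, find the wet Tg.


Tg_wet = Tg_dry - k*moisture = 189 - 20*0.6 = 177.0 deg C

177.0 deg C


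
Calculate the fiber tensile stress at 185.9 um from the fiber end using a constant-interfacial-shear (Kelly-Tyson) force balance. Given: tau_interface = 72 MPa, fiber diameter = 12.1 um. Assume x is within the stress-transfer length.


Force balance: sigma_f * (pi*d^2/4) = tau * (pi*d) * x  ->  sigma_f = 4 * tau * x / d
sigma_f = 4 * 72 * 185.9 / 12.1 = 4424.7 MPa

4424.7 MPa


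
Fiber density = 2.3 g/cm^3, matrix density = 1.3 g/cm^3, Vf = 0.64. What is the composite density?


rho_c = rho_f*Vf + rho_m*(1-Vf) = 2.3*0.64 + 1.3*0.36 = 1.94 g/cm^3

1.94 g/cm^3


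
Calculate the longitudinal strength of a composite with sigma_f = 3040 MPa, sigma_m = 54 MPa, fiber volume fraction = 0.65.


sigma_1 = sigma_f*Vf + sigma_m*(1-Vf) = 3040*0.65 + 54*0.35 = 1994.9 MPa

1994.9 MPa


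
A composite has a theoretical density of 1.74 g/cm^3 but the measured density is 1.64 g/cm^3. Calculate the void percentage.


Void% = (rho_theo - rho_actual)/rho_theo * 100 = (1.74 - 1.64)/1.74 * 100 = 5.75%

5.75%


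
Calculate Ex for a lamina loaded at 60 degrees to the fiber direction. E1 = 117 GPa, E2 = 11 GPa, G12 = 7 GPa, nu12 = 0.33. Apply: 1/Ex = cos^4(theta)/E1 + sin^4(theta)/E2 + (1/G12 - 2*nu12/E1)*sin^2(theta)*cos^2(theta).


cos^4(60) = 0.0625, sin^4(60) = 0.5625, sin^2(60)*cos^2(60) = 0.1875
1/G12 - 2*nu12/E1 = 1/7 - 2*0.33/117 = 0.137216 GPa^-1
1/Ex = 0.0625/117 + 0.5625/11 + 0.137216*0.1875 = 0.0773986 GPa^-1
Ex = 12.92 GPa

12.92 GPa


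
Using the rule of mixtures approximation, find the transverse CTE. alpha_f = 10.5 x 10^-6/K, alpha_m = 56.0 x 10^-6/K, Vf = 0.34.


alpha_2 = alpha_f*Vf + alpha_m*(1-Vf) = 10.5*0.34 + 56.0*0.66 = 40.5 x 10^-6/K

40.5 x 10^-6/K


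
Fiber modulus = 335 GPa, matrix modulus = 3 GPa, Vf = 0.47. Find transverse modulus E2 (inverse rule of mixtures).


1/E2 = Vf/Ef + (1-Vf)/Em = 0.47/335 + 0.53/3
E2 = 5.62 GPa

5.62 GPa


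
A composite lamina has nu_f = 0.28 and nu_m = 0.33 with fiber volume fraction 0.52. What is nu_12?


nu_12 = nu_f*Vf + nu_m*(1-Vf) = 0.28*0.52 + 0.33*0.48 = 0.304

0.304


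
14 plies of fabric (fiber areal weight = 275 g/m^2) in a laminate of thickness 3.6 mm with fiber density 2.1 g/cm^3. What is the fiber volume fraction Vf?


Vf = n * FAW / (rho_f * h * 1000) = 14 * 275 / (2.1 * 3.6 * 1000) = 0.5093

0.5093


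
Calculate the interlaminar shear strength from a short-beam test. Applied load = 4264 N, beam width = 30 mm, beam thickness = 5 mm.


ILSS = 3F/(4bh) = 3*4264/(4*30*5) = 21.32 MPa

21.32 MPa


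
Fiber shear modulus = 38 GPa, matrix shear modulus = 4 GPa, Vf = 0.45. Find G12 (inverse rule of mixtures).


1/G12 = Vf/Gf + (1-Vf)/Gm = 0.45/38 + 0.55/4
G12 = 6.7 GPa

6.7 GPa


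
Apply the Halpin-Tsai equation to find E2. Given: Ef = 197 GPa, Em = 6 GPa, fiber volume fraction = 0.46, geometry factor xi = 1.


eta = (Ef/Em - 1)/(Ef/Em + xi) = (32.8333 - 1)/(32.8333 + 1) = 0.9409
E2 = Em*(1+xi*eta*Vf)/(1-eta*Vf) = 15.16 GPa

15.16 GPa


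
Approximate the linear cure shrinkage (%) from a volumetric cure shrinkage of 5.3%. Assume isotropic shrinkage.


Linear shrinkage ≈ vol_shrink/3 = 5.3/3 = 1.767%

1.767%


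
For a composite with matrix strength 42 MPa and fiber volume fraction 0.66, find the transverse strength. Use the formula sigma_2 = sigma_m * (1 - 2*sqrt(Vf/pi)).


factor = 1 - 2*sqrt(0.66/pi) = 0.0833
sigma_2 = 42 * 0.0833 = 3.5 MPa

3.5 MPa


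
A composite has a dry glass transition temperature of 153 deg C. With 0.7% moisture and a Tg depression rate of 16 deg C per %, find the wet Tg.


Tg_wet = Tg_dry - k*moisture = 153 - 16*0.7 = 141.8 deg C

141.8 deg C


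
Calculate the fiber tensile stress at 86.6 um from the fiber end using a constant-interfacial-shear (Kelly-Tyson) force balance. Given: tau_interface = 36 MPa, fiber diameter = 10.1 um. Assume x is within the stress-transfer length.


Force balance: sigma_f * (pi*d^2/4) = tau * (pi*d) * x  ->  sigma_f = 4 * tau * x / d
sigma_f = 4 * 36 * 86.6 / 10.1 = 1234.7 MPa

1234.7 MPa


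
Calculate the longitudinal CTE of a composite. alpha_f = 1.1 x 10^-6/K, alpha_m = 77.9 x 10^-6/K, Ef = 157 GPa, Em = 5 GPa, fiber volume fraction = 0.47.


E1 = Ef*Vf + Em*(1-Vf) = 76.44
alpha_1 = (alpha_f*Ef*Vf + alpha_m*Em*(1-Vf))/E1 = 3.76 x 10^-6/K

3.76 x 10^-6/K


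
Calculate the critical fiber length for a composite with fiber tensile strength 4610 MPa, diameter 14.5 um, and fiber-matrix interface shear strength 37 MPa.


Lc = sigma_f * d / (2 * tau_i) = 4610 * 14.5 / (2 * 37) = 903.3 um

903.3 um


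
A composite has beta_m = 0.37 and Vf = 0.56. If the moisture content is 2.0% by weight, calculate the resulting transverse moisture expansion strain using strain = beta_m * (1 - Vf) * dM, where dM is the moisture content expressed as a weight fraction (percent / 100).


dM = 2.0/100 = 0.02
strain = beta_m * (1-Vf) * dM = 0.37 * 0.44 * 0.02 = 0.003256

0.003256


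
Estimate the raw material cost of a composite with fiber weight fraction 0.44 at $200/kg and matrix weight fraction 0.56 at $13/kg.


Cost = cost_f*Wf + cost_m*Wm = 200*0.44 + 13*0.56 = $95.28/kg

$95.28/kg


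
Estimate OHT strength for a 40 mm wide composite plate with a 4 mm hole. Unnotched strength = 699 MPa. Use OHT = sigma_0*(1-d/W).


OHT = sigma_0*(1-d/W) = 699*(1-4/40) = 629.1 MPa

629.1 MPa


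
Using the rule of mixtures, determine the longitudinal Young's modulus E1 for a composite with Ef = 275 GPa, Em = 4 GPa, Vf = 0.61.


E1 = Ef*Vf + Em*(1-Vf) = 275*0.61 + 4*0.39 = 169.31 GPa

169.31 GPa


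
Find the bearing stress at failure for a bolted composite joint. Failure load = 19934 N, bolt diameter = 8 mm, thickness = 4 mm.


sigma_br = F/(d*h) = 19934/(8*4) = 622.9 MPa

622.9 MPa


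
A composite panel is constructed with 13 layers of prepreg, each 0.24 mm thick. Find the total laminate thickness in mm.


h = n * t_ply = 13 * 0.24 = 3.12 mm

3.12 mm


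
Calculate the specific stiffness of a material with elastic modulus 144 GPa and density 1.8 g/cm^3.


Specific stiffness = E/rho = 144/1.8 = 80.0 GPa/(g/cm^3)

80.0 GPa/(g/cm^3)


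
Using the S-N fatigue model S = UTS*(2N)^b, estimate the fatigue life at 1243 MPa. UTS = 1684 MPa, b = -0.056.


N = 0.5 * (S/UTS)^(1/b) = 0.5 * (1243/1684)^(1/-0.056) = 113.1901 cycles

113.1901 cycles


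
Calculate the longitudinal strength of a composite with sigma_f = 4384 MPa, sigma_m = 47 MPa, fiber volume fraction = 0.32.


sigma_1 = sigma_f*Vf + sigma_m*(1-Vf) = 4384*0.32 + 47*0.68 = 1434.8 MPa

1434.8 MPa


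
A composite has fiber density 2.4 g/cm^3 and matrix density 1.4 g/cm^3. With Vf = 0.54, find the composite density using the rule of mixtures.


rho_c = rho_f*Vf + rho_m*(1-Vf) = 2.4*0.54 + 1.4*0.46 = 1.94 g/cm^3

1.94 g/cm^3


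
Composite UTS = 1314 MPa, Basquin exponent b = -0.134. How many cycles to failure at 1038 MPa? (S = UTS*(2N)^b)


N = 0.5 * (S/UTS)^(1/b) = 0.5 * (1038/1314)^(1/-0.134) = 2.9049 cycles

2.9049 cycles


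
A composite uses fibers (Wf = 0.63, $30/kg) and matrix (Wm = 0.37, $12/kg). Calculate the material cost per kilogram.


Cost = cost_f*Wf + cost_m*Wm = 30*0.63 + 12*0.37 = $23.34/kg

$23.34/kg


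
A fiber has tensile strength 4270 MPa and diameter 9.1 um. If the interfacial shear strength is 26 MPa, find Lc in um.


Lc = sigma_f * d / (2 * tau_i) = 4270 * 9.1 / (2 * 26) = 747.3 um

747.3 um


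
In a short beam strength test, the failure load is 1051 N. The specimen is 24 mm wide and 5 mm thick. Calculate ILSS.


ILSS = 3F/(4bh) = 3*1051/(4*24*5) = 6.57 MPa

6.57 MPa


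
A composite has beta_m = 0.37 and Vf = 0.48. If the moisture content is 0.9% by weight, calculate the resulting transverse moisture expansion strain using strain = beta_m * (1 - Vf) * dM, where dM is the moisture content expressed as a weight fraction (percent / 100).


dM = 0.9/100 = 0.009
strain = beta_m * (1-Vf) * dM = 0.37 * 0.52 * 0.009 = 0.0017316

0.0017316


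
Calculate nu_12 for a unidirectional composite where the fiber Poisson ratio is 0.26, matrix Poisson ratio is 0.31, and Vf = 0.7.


nu_12 = nu_f*Vf + nu_m*(1-Vf) = 0.26*0.7 + 0.31*0.3 = 0.275

0.275


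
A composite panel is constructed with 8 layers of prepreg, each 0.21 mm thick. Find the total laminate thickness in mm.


h = n * t_ply = 8 * 0.21 = 1.68 mm

1.68 mm


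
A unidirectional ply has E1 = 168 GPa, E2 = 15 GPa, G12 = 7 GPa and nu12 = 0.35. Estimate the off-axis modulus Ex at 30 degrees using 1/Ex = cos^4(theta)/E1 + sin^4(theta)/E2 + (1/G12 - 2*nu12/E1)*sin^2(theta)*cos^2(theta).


cos^4(30) = 0.5625, sin^4(30) = 0.0625, sin^2(30)*cos^2(30) = 0.1875
1/G12 - 2*nu12/E1 = 1/7 - 2*0.35/168 = 0.13869 GPa^-1
1/Ex = 0.5625/168 + 0.0625/15 + 0.13869*0.1875 = 0.0335193 GPa^-1
Ex = 29.83 GPa

29.83 GPa


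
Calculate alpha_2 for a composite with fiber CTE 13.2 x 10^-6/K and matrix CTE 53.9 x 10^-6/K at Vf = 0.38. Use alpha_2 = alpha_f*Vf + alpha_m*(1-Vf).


alpha_2 = alpha_f*Vf + alpha_m*(1-Vf) = 13.2*0.38 + 53.9*0.62 = 38.4 x 10^-6/K

38.4 x 10^-6/K


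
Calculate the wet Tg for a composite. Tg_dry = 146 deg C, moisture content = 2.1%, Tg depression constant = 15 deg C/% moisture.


Tg_wet = Tg_dry - k*moisture = 146 - 15*2.1 = 114.5 deg C

114.5 deg C


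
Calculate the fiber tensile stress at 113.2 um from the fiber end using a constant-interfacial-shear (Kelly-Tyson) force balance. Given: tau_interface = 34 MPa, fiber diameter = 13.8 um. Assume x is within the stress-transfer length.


Force balance: sigma_f * (pi*d^2/4) = tau * (pi*d) * x  ->  sigma_f = 4 * tau * x / d
sigma_f = 4 * 34 * 113.2 / 13.8 = 1115.6 MPa

1115.6 MPa


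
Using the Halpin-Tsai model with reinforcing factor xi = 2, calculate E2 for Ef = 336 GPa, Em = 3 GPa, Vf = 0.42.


eta = (Ef/Em - 1)/(Ef/Em + xi) = (112.0 - 1)/(112.0 + 2) = 0.9737
E2 = Em*(1+xi*eta*Vf)/(1-eta*Vf) = 9.23 GPa

9.23 GPa


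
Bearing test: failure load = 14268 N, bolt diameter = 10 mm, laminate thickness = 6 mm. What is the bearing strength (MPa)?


sigma_br = F/(d*h) = 14268/(10*6) = 237.8 MPa

237.8 MPa


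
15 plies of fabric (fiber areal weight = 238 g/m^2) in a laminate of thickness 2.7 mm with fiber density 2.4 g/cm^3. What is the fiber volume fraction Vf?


Vf = n * FAW / (rho_f * h * 1000) = 15 * 238 / (2.4 * 2.7 * 1000) = 0.5509

0.5509


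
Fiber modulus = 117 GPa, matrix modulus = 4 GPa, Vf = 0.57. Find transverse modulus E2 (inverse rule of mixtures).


1/E2 = Vf/Ef + (1-Vf)/Em = 0.57/117 + 0.43/4
E2 = 8.9 GPa

8.9 GPa


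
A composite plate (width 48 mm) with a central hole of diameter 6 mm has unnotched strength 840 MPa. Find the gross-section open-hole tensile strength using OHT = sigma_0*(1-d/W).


OHT = sigma_0*(1-d/W) = 840*(1-6/48) = 735.0 MPa

735.0 MPa


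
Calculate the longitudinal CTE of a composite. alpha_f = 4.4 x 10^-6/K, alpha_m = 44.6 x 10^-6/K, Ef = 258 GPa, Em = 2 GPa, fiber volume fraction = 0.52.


E1 = Ef*Vf + Em*(1-Vf) = 135.12
alpha_1 = (alpha_f*Ef*Vf + alpha_m*Em*(1-Vf))/E1 = 4.69 x 10^-6/K

4.69 x 10^-6/K


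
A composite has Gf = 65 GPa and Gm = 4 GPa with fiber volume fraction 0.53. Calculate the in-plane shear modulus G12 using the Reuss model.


1/G12 = Vf/Gf + (1-Vf)/Gm = 0.53/65 + 0.47/4
G12 = 7.96 GPa

7.96 GPa


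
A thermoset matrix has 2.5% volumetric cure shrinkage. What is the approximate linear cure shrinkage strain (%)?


Linear shrinkage ≈ vol_shrink/3 = 2.5/3 = 0.833%

0.833%


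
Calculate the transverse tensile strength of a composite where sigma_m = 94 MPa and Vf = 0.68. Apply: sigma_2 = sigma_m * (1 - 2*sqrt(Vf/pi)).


factor = 1 - 2*sqrt(0.68/pi) = 0.0695
sigma_2 = 94 * 0.0695 = 6.53 MPa

6.53 MPa


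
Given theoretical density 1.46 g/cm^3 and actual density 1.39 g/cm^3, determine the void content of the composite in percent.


Void% = (rho_theo - rho_actual)/rho_theo * 100 = (1.46 - 1.39)/1.46 * 100 = 4.79%

4.79%


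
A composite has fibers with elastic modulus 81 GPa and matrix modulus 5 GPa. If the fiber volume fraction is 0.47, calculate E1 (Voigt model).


E1 = Ef*Vf + Em*(1-Vf) = 81*0.47 + 5*0.53 = 40.72 GPa

40.72 GPa


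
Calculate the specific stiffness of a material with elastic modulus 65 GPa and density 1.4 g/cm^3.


Specific stiffness = E/rho = 65/1.4 = 46.4 GPa/(g/cm^3)

46.4 GPa/(g/cm^3)


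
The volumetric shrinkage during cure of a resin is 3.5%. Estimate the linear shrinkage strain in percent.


Linear shrinkage ≈ vol_shrink/3 = 3.5/3 = 1.167%

1.167%


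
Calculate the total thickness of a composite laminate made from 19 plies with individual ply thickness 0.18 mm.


h = n * t_ply = 19 * 0.18 = 3.42 mm

3.42 mm


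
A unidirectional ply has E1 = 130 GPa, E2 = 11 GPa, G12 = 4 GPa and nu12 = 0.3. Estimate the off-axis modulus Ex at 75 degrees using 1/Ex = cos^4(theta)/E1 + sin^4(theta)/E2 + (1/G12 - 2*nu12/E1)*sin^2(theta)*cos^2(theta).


cos^4(75) = 0.004487, sin^4(75) = 0.870513, sin^2(75)*cos^2(75) = 0.0625
1/G12 - 2*nu12/E1 = 1/4 - 2*0.3/130 = 0.245385 GPa^-1
1/Ex = 0.004487/130 + 0.870513/11 + 0.245385*0.0625 = 0.0945086 GPa^-1
Ex = 10.58 GPa

10.58 GPa


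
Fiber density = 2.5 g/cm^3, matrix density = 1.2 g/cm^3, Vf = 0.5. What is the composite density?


rho_c = rho_f*Vf + rho_m*(1-Vf) = 2.5*0.5 + 1.2*0.5 = 1.85 g/cm^3

1.85 g/cm^3


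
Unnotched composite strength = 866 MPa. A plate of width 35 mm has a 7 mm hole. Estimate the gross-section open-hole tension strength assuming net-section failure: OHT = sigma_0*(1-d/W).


OHT = sigma_0*(1-d/W) = 866*(1-7/35) = 692.8 MPa

692.8 MPa


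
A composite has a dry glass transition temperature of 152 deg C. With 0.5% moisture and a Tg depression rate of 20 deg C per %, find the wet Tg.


Tg_wet = Tg_dry - k*moisture = 152 - 20*0.5 = 142.0 deg C

142.0 deg C


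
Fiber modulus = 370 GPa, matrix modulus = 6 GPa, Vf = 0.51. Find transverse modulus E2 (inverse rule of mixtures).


1/E2 = Vf/Ef + (1-Vf)/Em = 0.51/370 + 0.49/6
E2 = 12.04 GPa

12.04 GPa


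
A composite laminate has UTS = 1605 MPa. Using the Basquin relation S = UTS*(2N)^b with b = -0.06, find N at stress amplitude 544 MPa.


N = 0.5 * (S/UTS)^(1/b) = 0.5 * (544/1605)^(1/-0.06) = 3.3903e+07 cycles

3.3903e+07 cycles


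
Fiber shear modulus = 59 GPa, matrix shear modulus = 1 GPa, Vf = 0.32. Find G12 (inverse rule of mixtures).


1/G12 = Vf/Gf + (1-Vf)/Gm = 0.32/59 + 0.68/1
G12 = 1.46 GPa

1.46 GPa


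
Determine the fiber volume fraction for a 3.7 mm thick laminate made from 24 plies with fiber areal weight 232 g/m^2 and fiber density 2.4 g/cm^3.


Vf = n * FAW / (rho_f * h * 1000) = 24 * 232 / (2.4 * 3.7 * 1000) = 0.627

0.627


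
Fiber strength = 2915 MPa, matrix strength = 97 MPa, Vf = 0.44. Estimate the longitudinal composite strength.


sigma_1 = sigma_f*Vf + sigma_m*(1-Vf) = 2915*0.44 + 97*0.56 = 1336.9 MPa

1336.9 MPa


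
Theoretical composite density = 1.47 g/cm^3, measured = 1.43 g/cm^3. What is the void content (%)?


Void% = (rho_theo - rho_actual)/rho_theo * 100 = (1.47 - 1.43)/1.47 * 100 = 2.72%

2.72%


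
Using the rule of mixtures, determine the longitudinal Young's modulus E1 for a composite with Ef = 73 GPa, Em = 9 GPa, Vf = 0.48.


E1 = Ef*Vf + Em*(1-Vf) = 73*0.48 + 9*0.52 = 39.72 GPa

39.72 GPa


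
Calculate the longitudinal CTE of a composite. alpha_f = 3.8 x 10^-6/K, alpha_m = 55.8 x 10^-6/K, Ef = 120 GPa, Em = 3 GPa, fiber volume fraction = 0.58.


E1 = Ef*Vf + Em*(1-Vf) = 70.86
alpha_1 = (alpha_f*Ef*Vf + alpha_m*Em*(1-Vf))/E1 = 4.72 x 10^-6/K

4.72 x 10^-6/K


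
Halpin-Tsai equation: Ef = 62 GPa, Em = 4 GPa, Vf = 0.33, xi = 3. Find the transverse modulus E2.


eta = (Ef/Em - 1)/(Ef/Em + xi) = (15.5 - 1)/(15.5 + 3) = 0.7838
E2 = Em*(1+xi*eta*Vf)/(1-eta*Vf) = 9.58 GPa

9.58 GPa


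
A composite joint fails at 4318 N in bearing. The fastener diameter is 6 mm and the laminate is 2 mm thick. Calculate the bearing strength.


sigma_br = F/(d*h) = 4318/(6*2) = 359.8 MPa

359.8 MPa


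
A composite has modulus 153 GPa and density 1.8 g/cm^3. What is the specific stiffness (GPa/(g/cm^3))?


Specific stiffness = E/rho = 153/1.8 = 85.0 GPa/(g/cm^3)

85.0 GPa/(g/cm^3)


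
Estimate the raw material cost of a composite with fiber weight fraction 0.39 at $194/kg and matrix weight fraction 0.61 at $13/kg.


Cost = cost_f*Wf + cost_m*Wm = 194*0.39 + 13*0.61 = $83.59/kg

$83.59/kg


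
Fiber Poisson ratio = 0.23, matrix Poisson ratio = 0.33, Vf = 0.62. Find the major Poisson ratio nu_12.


nu_12 = nu_f*Vf + nu_m*(1-Vf) = 0.23*0.62 + 0.33*0.38 = 0.268

0.268


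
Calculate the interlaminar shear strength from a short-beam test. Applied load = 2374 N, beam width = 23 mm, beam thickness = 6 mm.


ILSS = 3F/(4bh) = 3*2374/(4*23*6) = 12.9 MPa

12.9 MPa


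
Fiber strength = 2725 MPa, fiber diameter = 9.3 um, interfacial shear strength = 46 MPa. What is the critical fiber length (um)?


Lc = sigma_f * d / (2 * tau_i) = 2725 * 9.3 / (2 * 46) = 275.5 um

275.5 um


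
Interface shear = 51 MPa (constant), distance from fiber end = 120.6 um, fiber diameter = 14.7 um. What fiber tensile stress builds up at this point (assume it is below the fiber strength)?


Force balance: sigma_f * (pi*d^2/4) = tau * (pi*d) * x  ->  sigma_f = 4 * tau * x / d
sigma_f = 4 * 51 * 120.6 / 14.7 = 1673.6 MPa

1673.6 MPa


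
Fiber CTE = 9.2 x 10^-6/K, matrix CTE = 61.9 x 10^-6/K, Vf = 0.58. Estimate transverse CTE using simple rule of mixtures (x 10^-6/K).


alpha_2 = alpha_f*Vf + alpha_m*(1-Vf) = 9.2*0.58 + 61.9*0.42 = 31.3 x 10^-6/K

31.3 x 10^-6/K


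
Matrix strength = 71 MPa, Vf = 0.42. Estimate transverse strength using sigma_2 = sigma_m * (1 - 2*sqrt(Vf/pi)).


factor = 1 - 2*sqrt(0.42/pi) = 0.2687
sigma_2 = 71 * 0.2687 = 19.08 MPa

19.08 MPa


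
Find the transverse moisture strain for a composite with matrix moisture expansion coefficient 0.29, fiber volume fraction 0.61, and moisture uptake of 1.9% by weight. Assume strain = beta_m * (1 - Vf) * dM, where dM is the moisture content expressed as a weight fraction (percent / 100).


dM = 1.9/100 = 0.019
strain = beta_m * (1-Vf) * dM = 0.29 * 0.39 * 0.019 = 0.0021489

0.0021489


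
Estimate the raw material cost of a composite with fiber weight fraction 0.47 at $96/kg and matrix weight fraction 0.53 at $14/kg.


Cost = cost_f*Wf + cost_m*Wm = 96*0.47 + 14*0.53 = $52.54/kg

$52.54/kg


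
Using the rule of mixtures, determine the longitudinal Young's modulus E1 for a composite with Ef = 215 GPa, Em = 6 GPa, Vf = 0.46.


E1 = Ef*Vf + Em*(1-Vf) = 215*0.46 + 6*0.54 = 102.14 GPa

102.14 GPa


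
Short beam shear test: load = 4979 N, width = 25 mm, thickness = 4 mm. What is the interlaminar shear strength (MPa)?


ILSS = 3F/(4bh) = 3*4979/(4*25*4) = 37.34 MPa

37.34 MPa


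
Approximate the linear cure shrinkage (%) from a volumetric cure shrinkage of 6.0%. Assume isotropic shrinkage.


Linear shrinkage ≈ vol_shrink/3 = 6.0/3 = 2.0%

2.0%


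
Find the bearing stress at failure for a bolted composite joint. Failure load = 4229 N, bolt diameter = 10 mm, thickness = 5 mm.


sigma_br = F/(d*h) = 4229/(10*5) = 84.6 MPa

84.6 MPa


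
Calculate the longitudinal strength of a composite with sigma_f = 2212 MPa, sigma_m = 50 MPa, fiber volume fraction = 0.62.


sigma_1 = sigma_f*Vf + sigma_m*(1-Vf) = 2212*0.62 + 50*0.38 = 1390.4 MPa

1390.4 MPa


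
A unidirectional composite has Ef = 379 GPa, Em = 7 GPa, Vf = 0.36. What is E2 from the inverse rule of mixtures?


1/E2 = Vf/Ef + (1-Vf)/Em = 0.36/379 + 0.64/7
E2 = 10.83 GPa

10.83 GPa


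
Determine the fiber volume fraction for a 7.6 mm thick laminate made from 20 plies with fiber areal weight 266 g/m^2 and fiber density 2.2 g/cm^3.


Vf = n * FAW / (rho_f * h * 1000) = 20 * 266 / (2.2 * 7.6 * 1000) = 0.3182

0.3182


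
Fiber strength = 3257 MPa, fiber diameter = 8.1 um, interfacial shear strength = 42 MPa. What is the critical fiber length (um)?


Lc = sigma_f * d / (2 * tau_i) = 3257 * 8.1 / (2 * 42) = 314.1 um

314.1 um


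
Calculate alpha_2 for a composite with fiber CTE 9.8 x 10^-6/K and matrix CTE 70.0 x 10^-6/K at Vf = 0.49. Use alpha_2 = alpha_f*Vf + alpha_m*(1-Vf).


alpha_2 = alpha_f*Vf + alpha_m*(1-Vf) = 9.8*0.49 + 70.0*0.51 = 40.5 x 10^-6/K

40.5 x 10^-6/K


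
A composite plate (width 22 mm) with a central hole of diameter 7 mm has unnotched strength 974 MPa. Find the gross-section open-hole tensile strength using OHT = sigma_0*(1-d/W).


OHT = sigma_0*(1-d/W) = 974*(1-7/22) = 664.1 MPa

664.1 MPa


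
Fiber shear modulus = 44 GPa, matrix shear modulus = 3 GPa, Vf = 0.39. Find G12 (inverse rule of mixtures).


1/G12 = Vf/Gf + (1-Vf)/Gm = 0.39/44 + 0.61/3
G12 = 4.71 GPa

4.71 GPa


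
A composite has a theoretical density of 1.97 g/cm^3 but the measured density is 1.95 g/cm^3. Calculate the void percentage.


Void% = (rho_theo - rho_actual)/rho_theo * 100 = (1.97 - 1.95)/1.97 * 100 = 1.02%

1.02%


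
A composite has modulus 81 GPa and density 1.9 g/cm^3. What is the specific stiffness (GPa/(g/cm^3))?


Specific stiffness = E/rho = 81/1.9 = 42.6 GPa/(g/cm^3)

42.6 GPa/(g/cm^3)


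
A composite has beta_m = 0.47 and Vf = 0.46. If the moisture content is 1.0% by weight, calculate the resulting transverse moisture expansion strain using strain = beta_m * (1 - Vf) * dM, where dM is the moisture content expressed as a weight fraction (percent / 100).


dM = 1.0/100 = 0.01
strain = beta_m * (1-Vf) * dM = 0.47 * 0.54 * 0.01 = 0.002538

0.002538


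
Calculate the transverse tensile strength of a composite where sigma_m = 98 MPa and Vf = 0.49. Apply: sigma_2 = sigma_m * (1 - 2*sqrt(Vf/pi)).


factor = 1 - 2*sqrt(0.49/pi) = 0.2101
sigma_2 = 98 * 0.2101 = 20.59 MPa

20.59 MPa


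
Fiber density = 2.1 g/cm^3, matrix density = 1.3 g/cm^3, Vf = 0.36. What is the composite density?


rho_c = rho_f*Vf + rho_m*(1-Vf) = 2.1*0.36 + 1.3*0.64 = 1.588 g/cm^3

1.588 g/cm^3


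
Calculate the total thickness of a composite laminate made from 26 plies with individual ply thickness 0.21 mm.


h = n * t_ply = 26 * 0.21 = 5.46 mm

5.46 mm


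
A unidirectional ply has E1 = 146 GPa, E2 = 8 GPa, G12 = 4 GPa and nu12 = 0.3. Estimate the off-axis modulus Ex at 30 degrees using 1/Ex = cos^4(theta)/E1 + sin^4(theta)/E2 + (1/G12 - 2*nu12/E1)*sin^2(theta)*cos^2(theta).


cos^4(30) = 0.5625, sin^4(30) = 0.0625, sin^2(30)*cos^2(30) = 0.1875
1/G12 - 2*nu12/E1 = 1/4 - 2*0.3/146 = 0.24589 GPa^-1
1/Ex = 0.5625/146 + 0.0625/8 + 0.24589*0.1875 = 0.0577697 GPa^-1
Ex = 17.31 GPa

17.31 GPa


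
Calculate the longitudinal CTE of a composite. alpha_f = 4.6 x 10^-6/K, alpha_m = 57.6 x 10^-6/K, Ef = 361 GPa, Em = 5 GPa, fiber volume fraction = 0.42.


E1 = Ef*Vf + Em*(1-Vf) = 154.52
alpha_1 = (alpha_f*Ef*Vf + alpha_m*Em*(1-Vf))/E1 = 5.59 x 10^-6/K

5.59 x 10^-6/K


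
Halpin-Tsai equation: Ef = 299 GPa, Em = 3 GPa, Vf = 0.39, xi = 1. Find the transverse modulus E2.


eta = (Ef/Em - 1)/(Ef/Em + xi) = (99.6667 - 1)/(99.6667 + 1) = 0.9801
E2 = Em*(1+xi*eta*Vf)/(1-eta*Vf) = 6.71 GPa

6.71 GPa


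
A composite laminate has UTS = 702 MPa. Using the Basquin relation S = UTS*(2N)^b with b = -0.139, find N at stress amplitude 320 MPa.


N = 0.5 * (S/UTS)^(1/b) = 0.5 * (320/702)^(1/-0.139) = 142.4143 cycles

142.4143 cycles


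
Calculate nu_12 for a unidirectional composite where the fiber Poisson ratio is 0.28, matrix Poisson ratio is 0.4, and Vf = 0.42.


nu_12 = nu_f*Vf + nu_m*(1-Vf) = 0.28*0.42 + 0.4*0.58 = 0.3496

0.3496


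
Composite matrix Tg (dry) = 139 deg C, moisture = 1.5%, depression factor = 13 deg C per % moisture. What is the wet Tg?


Tg_wet = Tg_dry - k*moisture = 139 - 13*1.5 = 119.5 deg C

119.5 deg C


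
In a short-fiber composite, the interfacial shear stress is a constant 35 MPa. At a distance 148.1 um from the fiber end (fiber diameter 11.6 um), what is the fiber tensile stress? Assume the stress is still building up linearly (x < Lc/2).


Force balance: sigma_f * (pi*d^2/4) = tau * (pi*d) * x  ->  sigma_f = 4 * tau * x / d
sigma_f = 4 * 35 * 148.1 / 11.6 = 1787.4 MPa

1787.4 MPa


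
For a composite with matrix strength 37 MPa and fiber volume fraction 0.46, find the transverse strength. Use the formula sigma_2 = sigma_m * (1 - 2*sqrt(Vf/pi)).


factor = 1 - 2*sqrt(0.46/pi) = 0.2347
sigma_2 = 37 * 0.2347 = 8.68 MPa

8.68 MPa


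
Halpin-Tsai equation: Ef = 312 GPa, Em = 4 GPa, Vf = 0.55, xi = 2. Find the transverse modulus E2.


eta = (Ef/Em - 1)/(Ef/Em + xi) = (78.0 - 1)/(78.0 + 2) = 0.9625
E2 = Em*(1+xi*eta*Vf)/(1-eta*Vf) = 17.5 GPa

17.5 GPa


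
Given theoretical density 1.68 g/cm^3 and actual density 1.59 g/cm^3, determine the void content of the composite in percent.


Void% = (rho_theo - rho_actual)/rho_theo * 100 = (1.68 - 1.59)/1.68 * 100 = 5.36%

5.36%


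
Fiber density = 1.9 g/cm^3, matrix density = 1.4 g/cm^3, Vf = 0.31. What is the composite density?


rho_c = rho_f*Vf + rho_m*(1-Vf) = 1.9*0.31 + 1.4*0.69 = 1.555 g/cm^3

1.555 g/cm^3


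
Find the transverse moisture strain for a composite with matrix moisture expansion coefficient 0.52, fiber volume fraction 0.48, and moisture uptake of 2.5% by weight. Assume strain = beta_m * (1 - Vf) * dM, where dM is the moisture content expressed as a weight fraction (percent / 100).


dM = 2.5/100 = 0.025
strain = beta_m * (1-Vf) * dM = 0.52 * 0.52 * 0.025 = 0.00676

0.00676


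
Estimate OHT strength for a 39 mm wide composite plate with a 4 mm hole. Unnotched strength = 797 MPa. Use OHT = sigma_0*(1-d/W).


OHT = sigma_0*(1-d/W) = 797*(1-4/39) = 715.3 MPa

715.3 MPa


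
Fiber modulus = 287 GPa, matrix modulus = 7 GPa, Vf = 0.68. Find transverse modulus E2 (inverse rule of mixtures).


1/E2 = Vf/Ef + (1-Vf)/Em = 0.68/287 + 0.32/7
E2 = 20.8 GPa

20.8 GPa


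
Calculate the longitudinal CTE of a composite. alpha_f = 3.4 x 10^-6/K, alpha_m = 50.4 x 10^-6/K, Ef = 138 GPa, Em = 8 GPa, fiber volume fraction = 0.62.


E1 = Ef*Vf + Em*(1-Vf) = 88.6
alpha_1 = (alpha_f*Ef*Vf + alpha_m*Em*(1-Vf))/E1 = 5.01 x 10^-6/K

5.01 x 10^-6/K


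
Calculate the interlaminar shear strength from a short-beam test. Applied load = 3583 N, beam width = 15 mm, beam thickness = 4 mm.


ILSS = 3F/(4bh) = 3*3583/(4*15*4) = 44.79 MPa

44.79 MPa


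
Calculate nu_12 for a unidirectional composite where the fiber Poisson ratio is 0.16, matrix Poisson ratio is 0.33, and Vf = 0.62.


nu_12 = nu_f*Vf + nu_m*(1-Vf) = 0.16*0.62 + 0.33*0.38 = 0.2246

0.2246


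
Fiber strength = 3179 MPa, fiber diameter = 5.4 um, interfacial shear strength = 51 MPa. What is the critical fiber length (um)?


Lc = sigma_f * d / (2 * tau_i) = 3179 * 5.4 / (2 * 51) = 168.3 um

168.3 um


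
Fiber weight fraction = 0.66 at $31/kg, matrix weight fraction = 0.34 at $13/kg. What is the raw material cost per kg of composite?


Cost = cost_f*Wf + cost_m*Wm = 31*0.66 + 13*0.34 = $24.88/kg

$24.88/kg


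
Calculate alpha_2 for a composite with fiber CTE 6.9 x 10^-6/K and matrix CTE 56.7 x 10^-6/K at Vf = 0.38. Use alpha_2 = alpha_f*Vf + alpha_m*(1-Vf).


alpha_2 = alpha_f*Vf + alpha_m*(1-Vf) = 6.9*0.38 + 56.7*0.62 = 37.8 x 10^-6/K

37.8 x 10^-6/K


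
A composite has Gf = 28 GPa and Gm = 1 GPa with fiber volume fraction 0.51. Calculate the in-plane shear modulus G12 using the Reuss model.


1/G12 = Vf/Gf + (1-Vf)/Gm = 0.51/28 + 0.49/1
G12 = 1.97 GPa

1.97 GPa


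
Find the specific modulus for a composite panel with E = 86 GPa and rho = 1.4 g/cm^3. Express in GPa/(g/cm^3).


Specific stiffness = E/rho = 86/1.4 = 61.4 GPa/(g/cm^3)

61.4 GPa/(g/cm^3)


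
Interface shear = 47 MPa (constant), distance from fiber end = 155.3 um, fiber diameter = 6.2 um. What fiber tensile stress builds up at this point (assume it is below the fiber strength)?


Force balance: sigma_f * (pi*d^2/4) = tau * (pi*d) * x  ->  sigma_f = 4 * tau * x / d
sigma_f = 4 * 47 * 155.3 / 6.2 = 4709.1 MPa

4709.1 MPa


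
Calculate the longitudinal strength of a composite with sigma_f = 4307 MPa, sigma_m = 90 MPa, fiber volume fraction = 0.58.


sigma_1 = sigma_f*Vf + sigma_m*(1-Vf) = 4307*0.58 + 90*0.42 = 2535.9 MPa

2535.9 MPa
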